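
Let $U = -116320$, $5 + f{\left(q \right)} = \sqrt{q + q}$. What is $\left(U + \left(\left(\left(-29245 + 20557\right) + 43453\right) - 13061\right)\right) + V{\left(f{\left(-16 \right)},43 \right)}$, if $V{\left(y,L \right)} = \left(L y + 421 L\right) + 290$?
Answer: $-76438 + 172 i \sqrt{2} \approx -76438.0 + 243.24 i$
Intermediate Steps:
$f{\left(q \right)} = -5 + \sqrt{2} \sqrt{q}$ ($f{\left(q \right)} = -5 + \sqrt{q + q} = -5 + \sqrt{2 q} = -5 + \sqrt{2} \sqrt{q}$)
$V{\left(y,L \right)} = 290 + 421 L + L y$ ($V{\left(y,L \right)} = \left(421 L + L y\right) + 290 = 290 + 421 L + L y$)
$\left(U + \left(\left(\left(-29245 + 20557\right) + 43453\right) - 13061\right)\right) + V{\left(f{\left(-16 \right)},43 \right)} = \left(-116320 + \left(\left(\left(-29245 + 20557\right) + 43453\right) - 13061\right)\right) + \left(290 + 421 \cdot 43 + 43 \left(-5 + \sqrt{2} \sqrt{-16}\right)\right) = \left(-116320 + \left(\left(-8688 + 43453\right) - 13061\right)\right) + \left(290 + 18103 + 43 \left(-5 + \sqrt{2} \cdot 4 i\right)\right) = \left(-116320 + \left(34765 - 13061\right)\right) + \left(290 + 18103 + 43 \left(-5 + 4 i \sqrt{2}\right)\right) = \left(-116320 + 21704\right) + \left(290 + 18103 - \left(215 - 172 i \sqrt{2}\right)\right) = -94616 + \left(18178 + 172 i \sqrt{2}\right) = -76438 + 172 i \sqrt{2}$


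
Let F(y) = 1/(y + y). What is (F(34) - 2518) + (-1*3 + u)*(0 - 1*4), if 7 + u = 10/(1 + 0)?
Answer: -171223/68 ≈ -2518.0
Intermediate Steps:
F(y) = 1/(2*y)
u = 3 (u = -7 + 10/(1 + 0) = -7 + 10/1 = -7 + 10*1 = -7 + 10 = 3)
(F(34) - 2518) + (-1*3 + u)*(0 - 1*4) = ((1/2)/34 - 2518) + (-1*3 + 3)*(0 - 1*4) = ((1/2)*(1/34) - 2518) + (-3 + 3)*(0 - 4) = (1/68 - 2518) + 0*(-4) = -171223/68 + 0 = -171223/68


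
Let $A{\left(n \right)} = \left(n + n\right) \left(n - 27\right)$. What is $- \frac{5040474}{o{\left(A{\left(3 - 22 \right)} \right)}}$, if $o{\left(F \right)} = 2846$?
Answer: $- \frac{2520237}{1423} \approx -1771.1$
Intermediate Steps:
$A{\left(n \right)} = 2 n \left(-27 + n\right)$
$- \frac{5040474}{o{\left(A{\left(3 - 22 \right)} \right)}} = - \frac{5040474}{2846} = \left(-5040474\right) \frac{1}{2846} = - \frac{2520237}{1423}$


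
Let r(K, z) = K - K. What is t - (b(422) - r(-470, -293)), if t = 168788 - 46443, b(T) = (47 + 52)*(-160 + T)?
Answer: 96407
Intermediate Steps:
r(K, z) = 0
b(T) = -15840 + 99*T (b(T) = 99*(-160 + T) = -15840 + 99*T)
t = 122345
t - (b(422) - r(-470, -293)) = 122345 - ((-15840 + 99*422) - 1*0) = 122345 - ((-15840 + 41778) + 0) = 122345 - (25938 + 0) = 122345 - 1*25938 = 122345 - 25938 = 96407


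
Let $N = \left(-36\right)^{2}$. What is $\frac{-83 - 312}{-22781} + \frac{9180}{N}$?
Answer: $\frac{1941125}{273372} \approx 7.1007$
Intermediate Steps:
$N = 1296$
$\frac{-83 - 312}{-22781} + \frac{9180}{N} = \frac{-83 - 312}{-22781} + \frac{9180}{1296} = \left(-83 - 312\right) \left(- \frac{1}{22781}\right) + 9180 \cdot \frac{1}{1296} = \left(-395\right) \left(- \frac{1}{22781}\right) + \frac{85}{12} = \frac{395}{22781} + \frac{85}{12} = \frac{1941125}{273372}$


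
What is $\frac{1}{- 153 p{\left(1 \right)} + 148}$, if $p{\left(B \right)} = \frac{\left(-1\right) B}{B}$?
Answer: $\frac{1}{301} \approx 0.0033223$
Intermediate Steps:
$p{\left(B \right)} = -1$
$\frac{1}{- 153 p{\left(1 \right)} + 148} = \frac{1}{\left(-153\right) \left(-1\right) + 148} = \frac{1}{153 + 148} = \frac{1}{301}$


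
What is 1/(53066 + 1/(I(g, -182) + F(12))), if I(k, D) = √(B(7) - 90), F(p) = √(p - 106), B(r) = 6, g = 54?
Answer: (√94 + 2*√21)/(-I + 53066*√94 + 106132*√21) ≈ 1.8844e-5 + 1.8828e-11*I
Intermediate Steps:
F(p) = √(-106 + p)
I(k, D) = 2*I*√21 (I(k, D) = √(6 - 90) = √(-84) = 2*I*√21)
1/(53066 + 1/(I(g, -182) + F(12))) = 1/(53066 + 1/(2*I*√21 + √(-106 + 12))) = 1/(53066 + 1/(2*I*√21 + √(-94))) = 1/(53066 + 1/(2*I*√21 + I*√94)) = 1/(53066 + 1/(I*√94 + 2*I*√21))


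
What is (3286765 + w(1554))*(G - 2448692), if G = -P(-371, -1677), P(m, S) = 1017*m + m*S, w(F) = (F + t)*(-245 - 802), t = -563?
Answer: -6058304835776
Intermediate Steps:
w(F) = 589461 - 1047*F (w(F) = (F - 563)*(-245 - 802) = (-563 + F)*(-1047) = 589461 - 1047*F)
P(m, S) = 1017*m + S*m
G = -244860 (G = -(-371)*(1017 - 1677) = -(-371)*(-660) = -1*244860 = -244860)
(3286765 + w(1554))*(G - 2448692) = (3286765 + (589461 - 1047*1554))*(-244860 - 2448692) = (3286765 + (589461 - 1627038))*(-2693552) = (3286765 - 1037577)*(-2693552) = 2249188*(-2693552) = -6058304835776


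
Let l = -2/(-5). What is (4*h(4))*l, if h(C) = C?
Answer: 32/5 ≈ 6.4000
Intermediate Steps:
l = 2/5 (l = -2*(-1/5) = 2/5 ≈ 0.40000)
(4*h(4))*l = (4*4)*(2/5) = 16*(2/5) = 32/5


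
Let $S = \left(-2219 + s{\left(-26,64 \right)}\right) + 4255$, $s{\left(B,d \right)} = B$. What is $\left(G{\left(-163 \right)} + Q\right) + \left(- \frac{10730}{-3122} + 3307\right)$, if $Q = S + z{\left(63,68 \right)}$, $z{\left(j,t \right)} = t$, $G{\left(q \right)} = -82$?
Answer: $\frac{8283348}{1561} \approx 5306.4$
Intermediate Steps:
$S = 2010$ ($S = \left(-2219 - 26\right) + 4255 = -2245 + 4255 = 2010$)
$Q = 2078$ ($Q = 2010 + 68 = 2078$)
$\left(G{\left(-163 \right)} + Q\right) + \left(- \frac{10730}{-3122} + 3307\right) = \left(-82 + 2078\right) + \left(- \frac{10730}{-3122} + 3307\right) = 1996 + \left(\left(-10730\right) \left(- \frac{1}{3122}\right) + 3307\right) = 1996 + \left(\frac{5365}{1561} + 3307\right) = 1996 + \frac{5167592}{1561} = \frac{8283348}{1561}$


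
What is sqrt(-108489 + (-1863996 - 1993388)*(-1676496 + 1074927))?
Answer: sqrt(2320482527007) ≈ 1.5233e+6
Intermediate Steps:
sqrt(-108489 + (-1863996 - 1993388)*(-1676496 + 1074927)) = sqrt(-108489 - 3857384*(-601569)) = sqrt(-108489 + 2320482635496) = sqrt(2320482527007)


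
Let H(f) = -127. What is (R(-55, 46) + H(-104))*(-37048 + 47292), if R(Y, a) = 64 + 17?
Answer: -471224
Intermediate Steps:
R(Y, a) = 81
(R(-55, 46) + H(-104))*(-37048 + 47292) = (81 - 127)*(-37048 + 47292) = -46*10244 = -471224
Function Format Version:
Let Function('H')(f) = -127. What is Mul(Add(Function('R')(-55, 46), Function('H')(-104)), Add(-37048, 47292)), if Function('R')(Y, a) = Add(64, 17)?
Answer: -471224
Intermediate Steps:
Function('R')(Y, a) = 81
Mul(Add(Function('R')(-55, 46), Function('H')(-104)), Add(-37048, 47292)) = Mul(Add(81, -127), Add(-37048, 47292)) = Mul(-46, 10244) = -471224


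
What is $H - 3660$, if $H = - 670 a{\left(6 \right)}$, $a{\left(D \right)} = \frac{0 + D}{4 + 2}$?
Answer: $-4330$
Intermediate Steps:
$a{\left(D \right)} = \frac{D}{6}$
$H = -670$ ($H = - 670 \cdot \frac{1}{6} \cdot 6 = \left(-670\right) 1 = -670$)
$H - 3660 = -670 - 3660 = -4330$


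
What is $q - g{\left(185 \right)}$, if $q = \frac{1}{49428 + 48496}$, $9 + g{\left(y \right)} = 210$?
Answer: $- \frac{19682723}{97924} \approx -201.0$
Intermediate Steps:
$g{\left(y \right)} = 201$ ($g{\left(y \right)} = -9 + 210 = 201$)
$q = \frac{1}{97924} \approx 1.0212 \cdot 10^{-5}$
$q - g{\left(185 \right)} = \frac{1}{97924} - 201 = - \frac{19682723}{97924}$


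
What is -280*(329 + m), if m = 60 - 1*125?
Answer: -73920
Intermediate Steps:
m = -65 (m = 60 - 125 = -65)
-280*(329 + m) = -280*(329 - 65) = -280*264 = -73920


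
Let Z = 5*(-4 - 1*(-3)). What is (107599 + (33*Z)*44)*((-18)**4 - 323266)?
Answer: -21903000310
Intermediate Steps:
Z = -5 (Z = 5*(-4 + 3) = 5*(-1) = -5)
(107599 + (33*Z)*44)*((-18)**4 - 323266) = (107599 + (33*(-5))*44)*((-18)**4 - 323266) = (107599 - 165*44)*(104976 - 323266) = (107599 - 7260)*(-218290) = 100339*(-218290) = -21903000310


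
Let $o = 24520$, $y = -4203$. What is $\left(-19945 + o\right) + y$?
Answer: $372$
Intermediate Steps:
$\left(-19945 + o\right) + y = \left(-19945 + 24520\right) - 4203 = 4575 - 4203 = 372$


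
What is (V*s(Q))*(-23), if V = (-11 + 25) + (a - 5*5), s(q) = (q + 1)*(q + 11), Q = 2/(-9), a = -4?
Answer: 78085/27 ≈ 2892.0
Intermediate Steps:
Q = -2/9 (Q = 2*(-1/9) = -2/9 ≈ -0.22222)
s(q) = (1 + q)*(11 + q)
V = -15 (V = (-11 + 25) + (-4 - 5*5) = 14 + (-4 - 25) = 14 - 29 = -15)
(V*s(Q))*(-23) = -15*(11 + (-2/9)**2 + 12*(-2/9))*(-23) = -15*(11 + 4/81 - 8/3)*(-23) = -15*679/81*(-23) = -3395/27*(-23) = 78085/27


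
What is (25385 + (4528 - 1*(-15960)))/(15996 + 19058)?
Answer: 45873/35054 ≈ 1.3086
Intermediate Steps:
(25385 + (4528 - 1*(-15960)))/(15996 + 19058) = (25385 + (4528 + 15960))/35054 = (25385 + 20488)*(1/35054) = 45873*(1/35054) = 45873/35054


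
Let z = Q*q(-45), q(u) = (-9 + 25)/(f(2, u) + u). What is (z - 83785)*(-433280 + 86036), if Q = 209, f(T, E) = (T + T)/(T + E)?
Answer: 56462883838308/1939 ≈ 2.9120e+10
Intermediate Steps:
f(T, E) = 2*T/(E + T) (f(T, E) = (2*T)/(E + T) = 2*T/(E + T))
q(u) = 16/(u + 4/(2 + u)) (q(u) = (-9 + 25)/(2*2/(u + 2) + u) = 16/(2*2/(2 + u) + u) = 16/(4/(2 + u) + u) = 16/(u + 4/(2 + u)))
z = -143792/1939 (z = 209*(16*(2 - 45)/(4 - 45*(2 - 45))) = 209*(16*(-43)/(4 - 45*(-43))) = 209*(16*(-43)/(4 + 1935)) = 209*(16*(-43)/1939) = 209*(16*(1/1939)*(-43)) = 209*(-688/1939) = -143792/1939 ≈ -74.158)
(z - 83785)*(-433280 + 86036) = (-143792/1939 - 83785)*(-433280 + 86036) = -162602907/1939*(-347244) = 56462883838308/1939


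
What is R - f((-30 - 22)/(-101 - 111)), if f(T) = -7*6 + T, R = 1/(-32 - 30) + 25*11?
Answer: 1040803/3286 ≈ 316.74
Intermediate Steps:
R = 17049/62 (R = 1/(-62) + 275 = -1/62 + 275 = 17049/62 ≈ 274.98)
f(T) = -42 + T
R - f((-30 - 22)/(-101 - 111)) = 17049/62 - (-42 + (-30 - 22)/(-101 - 111)) = 17049/62 - (-42 - 52/(-212)) = 17049/62 - (-42 - 52*(-1/212)) = 17049/62 - (-42 + 13/53) = 17049/62 - 1*(-2213/53) = 17049/62 + 2213/53 = 1040803/3286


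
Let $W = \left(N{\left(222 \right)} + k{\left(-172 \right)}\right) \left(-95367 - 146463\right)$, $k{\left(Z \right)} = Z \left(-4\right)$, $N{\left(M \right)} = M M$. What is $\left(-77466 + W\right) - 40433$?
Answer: $-12084846659$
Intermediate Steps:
$N{\left(M \right)} = M^{2}$
$k{\left(Z \right)} = - 4 Z$
$W = -12084728760$ ($W = \left(222^{2} - -688\right) \left(-95367 - 146463\right) = \left(49284 + 688\right) \left(-241830\right) = 49972 \left(-241830\right) = -12084728760$)
$\left(-77466 + W\right) - 40433 = \left(-77466 - 12084728760\right) - 40433 = -12084806226 - 40433 = -12084846659$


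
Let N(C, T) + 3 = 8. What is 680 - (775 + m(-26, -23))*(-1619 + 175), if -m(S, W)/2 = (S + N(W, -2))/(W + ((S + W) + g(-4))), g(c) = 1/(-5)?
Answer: 1118940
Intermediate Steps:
N(C, T) = 5 (N(C, T) = -3 + 8 = 5)
g(c) = -⅕
m(S, W) = -2*(5 + S)/(-⅕ + S + 2*W) (m(S, W) = -2*(S + 5)/(W + ((S + W) - ⅕)) = -2*(5 + S)/(W + (-⅕ + S + W)) = -2*(5 + S)/(-⅕ + S + 2*W))
680 - (775 + m(-26, -23))*(-1619 + 175) = 680 - (775 + 10*(-5 - 1*(-26))/(-1 + 5*(-26) + 10*(-23)))*(-1619 + 175) = 680 - (775 + 10*(-5 + 26)/(-1 - 130 - 230))*(-1444) = 680 - (775 + 10*21/(-361))*(-1444) = 680 - (775 + 10*(-1/361)*21)*(-1444) = 680 - (775 - 210/361)*(-1444) = 680 - 279565*(-1444)/361 = 680 - 1*(-1118260) = 680 + 1118260 = 1118940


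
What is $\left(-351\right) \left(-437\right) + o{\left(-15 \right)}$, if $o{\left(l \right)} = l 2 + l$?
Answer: $153342$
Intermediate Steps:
$o{\left(l \right)} = 3 l$ ($o{\left(l \right)} = 2 l + l = 3 l$)
$\left(-351\right) \left(-437\right) + o{\left(-15 \right)} = \left(-351\right) \left(-437\right) + 3 \left(-15\right) = 153387 - 45 = 153342$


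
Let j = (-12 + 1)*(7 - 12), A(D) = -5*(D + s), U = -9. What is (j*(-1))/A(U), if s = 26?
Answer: 11/17 ≈ 0.64706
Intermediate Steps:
A(D) = -130 - 5*D (A(D) = -5*(D + 26) = -5*(26 + D) = -130 - 5*D)
j = 55 (j = -11*(-5) = 55)
(j*(-1))/A(U) = (55*(-1))/(-130 - 5*(-9)) = -55/(-130 + 45) = -55/(-85) = -55*(-1/85) = 11/17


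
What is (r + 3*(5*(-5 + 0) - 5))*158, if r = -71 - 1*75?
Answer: -37288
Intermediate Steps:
r = -146 (r = -71 - 75 = -146)
(r + 3*(5*(-5 + 0) - 5))*158 = (-146 + 3*(5*(-5 + 0) - 5))*158 = (-146 + 3*(5*(-5) - 5))*158 = (-146 + 3*(-25 - 5))*158 = (-146 + 3*(-30))*158 = (-146 - 90)*158 = -236*158 = -37288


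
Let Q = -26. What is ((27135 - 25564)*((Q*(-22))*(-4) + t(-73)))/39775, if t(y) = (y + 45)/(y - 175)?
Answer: -222844779/2466050 ≈ -90.365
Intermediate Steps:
t(y) = (45 + y)/(-175 + y)
((27135 - 25564)*((Q*(-22))*(-4) + t(-73)))/39775 = ((27135 - 25564)*(-26*(-22)*(-4) + (45 - 73)/(-175 - 73)))/39775 = (1571*(572*(-4) - 28/(-248)))*(1/39775) = (1571*(-2288 - 1/248*(-28)))*(1/39775) = (1571*(-2288 + 7/62))*(1/39775) = (1571*(-141849/62))*(1/39775) = -222844779/62*1/39775 = -222844779/2466050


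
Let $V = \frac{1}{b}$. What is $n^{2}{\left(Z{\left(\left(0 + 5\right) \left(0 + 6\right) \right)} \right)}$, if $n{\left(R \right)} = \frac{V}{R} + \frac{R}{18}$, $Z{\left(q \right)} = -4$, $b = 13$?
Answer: $\frac{12769}{219024} \approx 0.0583$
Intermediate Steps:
$V = \frac{1}{13} \approx 0.076923$
$n{\left(R \right)} = \frac{1}{13 R} + \frac{R}{18}$
$n^{2}{\left(Z{\left(\left(0 + 5\right) \left(0 + 6\right) \right)} \right)} = \left(\frac{1}{13 \left(-4\right)} + \frac{1}{18} \left(-4\right)\right)^{2} = \left(\frac{1}{13} \left(- \frac{1}{4}\right) - \frac{2}{9}\right)^{2} = \left(- \frac{1}{52} - \frac{2}{9}\right)^{2} = \left(- \frac{113}{468}\right)^{2} = \frac{12769}{219024}$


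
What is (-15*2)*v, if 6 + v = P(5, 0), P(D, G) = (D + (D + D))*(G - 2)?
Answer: 1080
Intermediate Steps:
P(D, G) = 3*D*(-2 + G) (P(D, G) = (D + 2*D)*(-2 + G) = (3*D)*(-2 + G) = 3*D*(-2 + G))
v = -36 (v = -6 + 3*5*(-2 + 0) = -6 + 3*5*(-2) = -6 - 30 = -36)
(-15*2)*v = -15*2*(-36) = -30*(-36) = 1080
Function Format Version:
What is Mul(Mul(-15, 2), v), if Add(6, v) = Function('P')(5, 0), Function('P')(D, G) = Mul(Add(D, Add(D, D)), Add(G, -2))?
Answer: 1080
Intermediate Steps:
Function('P')(D, G) = Mul(3, D, Add(-2, G)) (Function('P')(D, G) = Mul(Add(D, Mul(2, D)), Add(-2, G)) = Mul(Mul(3, D), Add(-2, G)) = Mul(3, D, Add(-2, G)))
v = -36 (v = Add(-6, Mul(3, 5, Add(-2, 0))) = Add(-6, Mul(3, 5, -2)) = Add(-6, -30) = -36)
Mul(Mul(-15, 2), v) = Mul(Mul(-15, 2), -36) = Mul(-30, -36) = 1080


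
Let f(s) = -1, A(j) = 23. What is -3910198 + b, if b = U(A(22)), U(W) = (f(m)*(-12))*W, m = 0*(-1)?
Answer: -3909922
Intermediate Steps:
m = 0
U(W) = 12*W (U(W) = (-1*(-12))*W = 12*W)
b = 276 (b = 12*23 = 276)
-3910198 + b = -3910198 + 276 = -3909922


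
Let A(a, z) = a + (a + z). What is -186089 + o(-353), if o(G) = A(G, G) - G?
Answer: -186795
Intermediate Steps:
A(a, z) = z + 2*a
o(G) = 2*G (o(G) = (G + 2*G) - G = 3*G - G = 2*G)
-186089 + o(-353) = -186089 + 2*(-353) = -186089 - 706 = -186795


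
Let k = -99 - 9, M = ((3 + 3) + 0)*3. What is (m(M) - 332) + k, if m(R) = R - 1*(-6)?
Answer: -416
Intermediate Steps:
M = 18 (M = (6 + 0)*3 = 6*3 = 18)
k = -108
m(R) = 6 + R (m(R) = R + 6 = 6 + R)
(m(M) - 332) + k = ((6 + 18) - 332) - 108 = (24 - 332) - 108 = -308 - 108 = -416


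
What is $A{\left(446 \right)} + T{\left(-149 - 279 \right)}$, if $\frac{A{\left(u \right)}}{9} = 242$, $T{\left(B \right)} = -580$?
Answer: $1598$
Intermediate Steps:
$A{\left(u \right)} = 2178$ ($A{\left(u \right)} = 9 \cdot 242 = 2178$)
$A{\left(446 \right)} + T{\left(-149 - 279 \right)} = 2178 - 580 = 1598$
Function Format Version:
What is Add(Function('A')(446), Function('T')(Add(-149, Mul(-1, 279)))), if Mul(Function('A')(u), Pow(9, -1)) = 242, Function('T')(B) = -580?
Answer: 1598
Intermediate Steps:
Function('A')(u) = 2178 (Function('A')(u) = Mul(9, 242) = 2178)
Add(Function('A')(446), Function('T')(Add(-149, Mul(-1, 279)))) = Add(2178, -580) = 1598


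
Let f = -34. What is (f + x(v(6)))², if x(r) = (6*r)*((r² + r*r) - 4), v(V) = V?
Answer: 5827396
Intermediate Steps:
x(r) = 6*r*(-4 + 2*r²) (x(r) = (6*r)*((r² + r²) - 4) = (6*r)*(2*r² - 4) = (6*r)*(-4 + 2*r²) = 6*r*(-4 + 2*r²))
(f + x(v(6)))² = (-34 + 12*6*(-2 + 6²))² = (-34 + 12*6*(-2 + 36))² = (-34 + 12*6*34)² = (-34 + 2448)² = 2414² = 5827396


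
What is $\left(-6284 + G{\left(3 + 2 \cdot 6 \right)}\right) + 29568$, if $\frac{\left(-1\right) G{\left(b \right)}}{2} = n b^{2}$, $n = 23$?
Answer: $12934$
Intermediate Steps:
$G{\left(b \right)} = - 46 b^{2}$ ($G{\left(b \right)} = - 2 \cdot 23 b^{2} = - 46 b^{2}$)
$\left(-6284 + G{\left(3 + 2 \cdot 6 \right)}\right) + 29568 = \left(-6284 - 46 \left(3 + 2 \cdot 6\right)^{2}\right) + 29568 = \left(-6284 - 46 \left(3 + 12\right)^{2}\right) + 29568 = \left(-6284 - 46 \cdot 15^{2}\right) + 29568 = \left(-6284 - 10350\right) + 29568 = -16634 + 29568 = 12934$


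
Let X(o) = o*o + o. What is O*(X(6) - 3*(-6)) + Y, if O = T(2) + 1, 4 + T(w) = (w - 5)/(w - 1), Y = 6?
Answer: -354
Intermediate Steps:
X(o) = o + o² (X(o) = o² + o = o + o²)
T(w) = -4 + (-5 + w)/(-1 + w) (T(w) = -4 + (w - 5)/(w - 1) = -4 + (-5 + w)/(-1 + w))
O = -6 (O = (-1 - 3*2)/(-1 + 2) + 1 = (-1 - 6)/1 + 1 = 1*(-7) + 1 = -7 + 1 = -6)
O*(X(6) - 3*(-6)) + Y = -6*(6*(1 + 6) - 3*(-6)) + 6 = -6*(6*7 + 18) + 6 = -6*(42 + 18) + 6 = -6*60 + 6 = -360 + 6 = -354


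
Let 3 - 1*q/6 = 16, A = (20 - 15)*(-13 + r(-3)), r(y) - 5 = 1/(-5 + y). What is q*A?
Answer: 12675/4 ≈ 3168.8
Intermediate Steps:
r(y) = 5 + 1/(-5 + y)
A = -325/8 (A = (20 - 15)*(-13 + (-24 + 5*(-3))/(-5 - 3)) = 5*(-13 + (-24 - 15)/(-8)) = 5*(-13 - 1/8*(-39)) = 5*(-13 + 39/8) = 5*(-65/8) = -325/8 ≈ -40.625)
q = -78 (q = 18 - 6*16 = 18 - 96 = -78)
q*A = -78*(-325/8) = 12675/4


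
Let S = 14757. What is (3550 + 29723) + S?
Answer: 48030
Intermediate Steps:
(3550 + 29723) + S = (3550 + 29723) + 14757 = 33273 + 14757 = 48030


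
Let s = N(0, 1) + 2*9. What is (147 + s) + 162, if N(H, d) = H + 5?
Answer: 332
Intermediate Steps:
N(H, d) = 5 + H
s = 23 (s = (5 + 0) + 2*9 = 5 + 18 = 23)
(147 + s) + 162 = (147 + 23) + 162 = 170 + 162 = 332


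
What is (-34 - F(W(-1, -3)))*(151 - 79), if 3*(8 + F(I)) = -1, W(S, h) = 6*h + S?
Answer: -1848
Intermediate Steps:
W(S, h) = S + 6*h
F(I) = -25/3 (F(I) = -8 + (1/3)*(-1) = -8 - 1/3 = -25/3)
(-34 - F(W(-1, -3)))*(151 - 79) = (-34 - 1*(-25/3))*(151 - 79) = (-34 + 25/3)*72 = -77/3*72 = -1848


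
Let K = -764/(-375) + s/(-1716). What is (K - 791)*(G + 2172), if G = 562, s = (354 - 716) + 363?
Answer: -231340987439/107250 ≈ -2.1570e+6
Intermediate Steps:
s = 1 (s = -362 + 363 = 1)
K = 436883/214500 (K = -764/(-375) + 1/(-1716) = -764*(-1/375) + 1*(-1/1716) = 764/375 - 1/1716 = 436883/214500 ≈ 2.0368)
(K - 791)*(G + 2172) = (436883/214500 - 791)*(562 + 2172) = -169232617/214500*2734 = -231340987439/107250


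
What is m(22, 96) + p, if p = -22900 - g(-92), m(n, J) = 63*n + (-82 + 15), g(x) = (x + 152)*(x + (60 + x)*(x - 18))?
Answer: -227261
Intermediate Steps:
g(x) = (152 + x)*(x + (-18 + x)*(60 + x)) (g(x) = (152 + x)*(x + (60 + x)*(-18 + x)) = (152 + x)*(x + (-18 + x)*(60 + x)))
m(n, J) = -67 + 63*n (m(n, J) = 63*n - 67 = -67 + 63*n)
p = -228580 (p = -22900 - (-164160 + (-92)**3 + 195*(-92)**2 + 5456*(-92)) = -22900 - (-164160 - 778688 + 195*8464 - 501952) = -22900 - (-164160 - 778688 + 1650480 - 501952) = -22900 - 1*205680 = -22900 - 205680 = -228580)
m(22, 96) + p = (-67 + 63*22) - 228580 = (-67 + 1386) - 228580 = 1319 - 228580 = -227261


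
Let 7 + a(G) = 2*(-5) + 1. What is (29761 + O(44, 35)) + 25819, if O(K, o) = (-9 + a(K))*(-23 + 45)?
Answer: 55030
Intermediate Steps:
a(G) = -16 (a(G) = -7 + (2*(-5) + 1) = -7 + (-10 + 1) = -7 - 9 = -16)
O(K, o) = -550 (O(K, o) = (-9 - 16)*(-23 + 45) = -25*22 = -550)
(29761 + O(44, 35)) + 25819 = (29761 - 550) + 25819 = 29211 + 25819 = 55030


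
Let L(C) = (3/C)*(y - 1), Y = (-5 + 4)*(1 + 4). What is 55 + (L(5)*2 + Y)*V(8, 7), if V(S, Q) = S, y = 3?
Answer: 171/5 ≈ 34.200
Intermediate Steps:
Y = -5 (Y = -1*5 = -5)
L(C) = 6/C (L(C) = (3/C)*(3 - 1) = (3/C)*2 = 6/C)
55 + (L(5)*2 + Y)*V(8, 7) = 55 + ((6/5)*2 - 5)*8 = 55 + (12/5 - 5)*8 = 55 - 13/5*8 = 55 - 104/5 = 171/5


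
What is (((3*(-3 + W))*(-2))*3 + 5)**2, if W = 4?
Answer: 169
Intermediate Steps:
(((3*(-3 + W))*(-2))*3 + 5)**2 = (((3*(-3 + 4))*(-2))*3 + 5)**2 = (((3*1)*(-2))*3 + 5)**2 = ((3*(-2))*3 + 5)**2 = (-6*3 + 5)**2 = (-18 + 5)**2 = (-13)**2 = 169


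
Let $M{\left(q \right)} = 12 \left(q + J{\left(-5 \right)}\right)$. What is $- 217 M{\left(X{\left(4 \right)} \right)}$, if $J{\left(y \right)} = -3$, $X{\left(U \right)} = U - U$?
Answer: $7812$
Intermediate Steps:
$X{\left(U \right)} = 0$
$M{\left(q \right)} = -36 + 12 q$ ($M{\left(q \right)} = 12 \left(q - 3\right) = 12 \left(-3 + q\right) = -36 + 12 q$)
$- 217 M{\left(X{\left(4 \right)} \right)} = - 217 \left(-36 + 12 \cdot 0\right) = - 217 \left(-36 + 0\right) = \left(-217\right) \left(-36\right) = 7812$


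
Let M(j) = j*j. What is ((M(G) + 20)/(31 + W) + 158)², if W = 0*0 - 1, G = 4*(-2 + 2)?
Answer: 226576/9 ≈ 25175.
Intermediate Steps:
G = 0 (G = 4*0 = 0)
W = -1 (W = 0 - 1 = -1)
M(j) = j²
((M(G) + 20)/(31 + W) + 158)² = ((0² + 20)/(31 - 1) + 158)² = ((0 + 20)/30 + 158)² = (20*(1/30) + 158)² = (⅔ + 158)² = (476/3)² = 226576/9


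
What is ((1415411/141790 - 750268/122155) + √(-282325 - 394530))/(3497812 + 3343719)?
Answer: 1209436927/2154504771368290 + I*√676855/6841531 ≈ 5.6135e-7 + 0.00012025*I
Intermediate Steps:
((1415411/141790 - 750268/122155) + √(-282325 - 394530))/(3497812 + 3343719) = ((1415411*(1/141790) - 750268*1/122155) + √(-676855))/6841531 = ((1415411/141790 - 750268/122155) + I*√676855)*(1/6841531) = (1209436927/314915590 + I*√676855)*(1/6841531) = 1209436927/2154504771368290 + I*√676855/6841531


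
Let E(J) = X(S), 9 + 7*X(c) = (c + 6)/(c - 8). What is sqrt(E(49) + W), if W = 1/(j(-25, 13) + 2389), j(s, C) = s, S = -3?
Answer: I*sqrt(10969507857)/91014 ≈ 1.1508*I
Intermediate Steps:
X(c) = -9/7 + (6 + c)/(7*(-8 + c)) (X(c) = -9/7 + ((c + 6)/(c - 8))/7 = -9/7 + ((6 + c)/(-8 + c))/7 = -9/7 + (6 + c)/(7*(-8 + c)))
W = 1/2364 (W = 1/(-25 + 2389) = 1/2364 ≈ 0.00042301)
E(J) = -102/77 (E(J) = 2*(39 - 4*(-3))/(7*(-8 - 3)) = (2/7)*(39 + 12)/(-11) = (2/7)*(-1/11)*51 = -102/77)
sqrt(E(49) + W) = sqrt(-102/77 + 1/2364) = sqrt(-241051/182028) = I*sqrt(10969507857)/91014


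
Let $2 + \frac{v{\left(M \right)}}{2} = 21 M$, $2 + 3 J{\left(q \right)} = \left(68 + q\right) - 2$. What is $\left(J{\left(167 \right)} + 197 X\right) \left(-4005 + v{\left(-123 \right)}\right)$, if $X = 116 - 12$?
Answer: $-188683875$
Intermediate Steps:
$J{\left(q \right)} = \frac{64}{3} + \frac{q}{3}$ ($J{\left(q \right)} = - \frac{2}{3} + \frac{\left(68 + q\right) - 2}{3} = - \frac{2}{3} + \frac{66 + q}{3} = - \frac{2}{3} + \left(22 + \frac{q}{3}\right) = \frac{64}{3} + \frac{q}{3}$)
$X = 104$ ($X = 116 - 12 = 104$)
$v{\left(M \right)} = -4 + 42 M$ ($v{\left(M \right)} = -4 + 2 \cdot 21 M = -4 + 42 M$)
$\left(J{\left(167 \right)} + 197 X\right) \left(-4005 + v{\left(-123 \right)}\right) = \left(\left(\frac{64}{3} + \frac{1}{3} \cdot 167\right) + 197 \cdot 104\right) \left(-4005 + \left(-4 + 42 \left(-123\right)\right)\right) = \left(\left(\frac{64}{3} + \frac{167}{3}\right) + 20488\right) \left(-4005 - 5170\right) = \left(77 + 20488\right) \left(-4005 - 5170\right) = 20565 \left(-9175\right) = -188683875$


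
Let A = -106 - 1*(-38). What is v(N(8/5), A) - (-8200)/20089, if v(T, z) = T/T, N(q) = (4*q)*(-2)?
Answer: 28289/20089 ≈ 1.4082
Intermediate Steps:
A = -68 (A = -106 + 38 = -68)
N(q) = -8*q
v(T, z) = 1
v(N(8/5), A) - (-8200)/20089 = 1 - (-8200)/20089 = 1 - 1*(-8200/20089) = 1 + 8200/20089 = 28289/20089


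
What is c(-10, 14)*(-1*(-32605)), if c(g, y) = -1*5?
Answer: -163025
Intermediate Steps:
c(g, y) = -5
c(-10, 14)*(-1*(-32605)) = -(-5)*(-32605) = -5*32605 = -163025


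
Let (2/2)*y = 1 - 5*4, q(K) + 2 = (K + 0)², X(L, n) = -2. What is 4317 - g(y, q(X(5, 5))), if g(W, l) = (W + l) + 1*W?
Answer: 4353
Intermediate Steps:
q(K) = -2 + K² (q(K) = -2 + (K + 0)² = -2 + K²)
y = -19 (y = 1 - 5*4 = 1 - 20 = -19)
g(W, l) = l + 2*W (g(W, l) = (W + l) + W = l + 2*W)
4317 - g(y, q(X(5, 5))) = 4317 - ((-2 + (-2)²) + 2*(-19)) = 4317 - ((-2 + 4) - 38) = 4317 - (2 - 38) = 4317 - 1*(-36) = 4317 + 36 = 4353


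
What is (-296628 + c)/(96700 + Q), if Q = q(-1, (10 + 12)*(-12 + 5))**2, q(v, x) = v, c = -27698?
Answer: -324326/96701 ≈ -3.3539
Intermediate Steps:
Q = 1 (Q = (-1)**2 = 1)
(-296628 + c)/(96700 + Q) = (-296628 - 27698)/(96700 + 1) = -324326/96701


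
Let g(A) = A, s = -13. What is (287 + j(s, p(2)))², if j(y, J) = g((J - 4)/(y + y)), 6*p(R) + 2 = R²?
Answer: 501625609/6084 ≈ 82450.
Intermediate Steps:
p(R) = -⅓ + R²/6
j(y, J) = (-4 + J)/(2*y) (j(y, J) = (J - 4)/(y + y) = (-4 + J)/((2*y)) = (-4 + J)*(1/(2*y)) = (-4 + J)/(2*y))
(287 + j(s, p(2)))² = (287 + (½)*(-4 + (-⅓ + (⅙)*2²))/(-13))² = (287 + (½)*(-1/13)*(-4 + (-⅓ + (⅙)*4)))² = (287 + (½)*(-1/13)*(-4 + (-⅓ + ⅔)))² = (287 + (½)*(-1/13)*(-4 + ⅓))² = (287 + (½)*(-1/13)*(-11/3))² = (287 + 11/78)² = (22397/78)² = 501625609/6084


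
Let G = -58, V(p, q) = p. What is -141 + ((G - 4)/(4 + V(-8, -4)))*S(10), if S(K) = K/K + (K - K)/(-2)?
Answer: -251/2 ≈ -125.50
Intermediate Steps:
S(K) = 1 (S(K) = 1 + 0*(-1/2) = 1 + 0 = 1)
-141 + ((G - 4)/(4 + V(-8, -4)))*S(10) = -141 + ((-58 - 4)/(4 - 8))*1 = -141 - 62/(-4)*1 = -141 - 62*(-1/4)*1 = -141 + (31/2)*1 = -141 + 31/2 = -251/2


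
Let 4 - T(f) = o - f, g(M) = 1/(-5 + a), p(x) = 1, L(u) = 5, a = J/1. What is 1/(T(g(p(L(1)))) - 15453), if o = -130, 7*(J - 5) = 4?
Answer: -4/61269 ≈ -6.5286e-5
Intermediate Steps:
J = 39/7 (J = 5 + (⅐)*4 = 5 + 4/7 = 39/7 ≈ 5.5714)
a = 39/7 (a = (39/7)/1 = (39/7)*1 = 39/7 ≈ 5.5714)
g(M) = 7/4 (g(M) = 1/(-5 + 39/7) = 1/(4/7) = 7/4)
T(f) = 134 + f (T(f) = 4 - (-130 - f) = 4 + (130 + f) = 134 + f)
1/(T(g(p(L(1)))) - 15453) = 1/((134 + 7/4) - 15453) = 1/(543/4 - 15453) = 1/(-61269/4) = -4/61269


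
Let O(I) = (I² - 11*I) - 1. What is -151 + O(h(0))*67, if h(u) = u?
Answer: -218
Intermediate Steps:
O(I) = -1 + I² - 11*I
-151 + O(h(0))*67 = -151 + (-1 + 0² - 11*0)*67 = -151 + (-1 + 0 + 0)*67 = -151 - 1*67 = -151 - 67 = -218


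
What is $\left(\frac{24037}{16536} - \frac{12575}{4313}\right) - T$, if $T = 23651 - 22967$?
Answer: $- \frac{3760537687}{5486136} \approx -685.46$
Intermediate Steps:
$T = 684$
$\left(\frac{24037}{16536} - \frac{12575}{4313}\right) - T = \left(\frac{24037}{16536} - \frac{12575}{4313}\right) - 684 = \left(24037 \cdot \frac{1}{16536} - \frac{12575}{4313}\right) - 684 = \left(\frac{1849}{1272} - \frac{12575}{4313}\right) - 684 = - \frac{8020663}{5486136} - 684 = - \frac{3760537687}{5486136}$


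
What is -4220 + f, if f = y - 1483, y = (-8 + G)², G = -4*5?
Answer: -4919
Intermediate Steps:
G = -20
y = 784 (y = (-8 - 20)² = (-28)² = 784)
f = -699 (f = 784 - 1483 = -699)
-4220 + f = -4220 - 699 = -4919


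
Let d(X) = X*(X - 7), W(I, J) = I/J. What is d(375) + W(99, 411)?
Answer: 18906033/137 ≈ 1.3800e+5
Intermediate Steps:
d(X) = X*(-7 + X)
d(375) + W(99, 411) = 375*(-7 + 375) + 99/411 = 375*368 + 99*(1/411) = 138000 + 33/137 = 18906033/137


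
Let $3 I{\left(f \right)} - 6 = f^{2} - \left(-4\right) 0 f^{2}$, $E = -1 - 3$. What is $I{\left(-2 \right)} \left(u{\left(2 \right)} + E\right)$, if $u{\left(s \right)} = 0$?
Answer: $- \frac{40}{3} \approx -13.333$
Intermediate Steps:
$E = -4$ ($E = -1 - 3 = -4$)
$I{\left(f \right)} = 2 + \frac{f^{2}}{3}$ ($I{\left(f \right)} = 2 + \frac{f^{2} - \left(-4\right) 0 f^{2}}{3} = 2 + \frac{f^{2} - 0 f^{2}}{3} = 2 + \frac{f^{2} - 0}{3} = 2 + \frac{f^{2} + 0}{3} = 2 + \frac{f^{2}}{3}$)
$I{\left(-2 \right)} \left(u{\left(2 \right)} + E\right) = \left(2 + \frac{\left(-2\right)^{2}}{3}\right) \left(0 - 4\right) = \left(2 + \frac{1}{3} \cdot 4\right) \left(-4\right) = \left(2 + \frac{4}{3}\right) \left(-4\right) = \frac{10}{3} \left(-4\right) = - \frac{40}{3}$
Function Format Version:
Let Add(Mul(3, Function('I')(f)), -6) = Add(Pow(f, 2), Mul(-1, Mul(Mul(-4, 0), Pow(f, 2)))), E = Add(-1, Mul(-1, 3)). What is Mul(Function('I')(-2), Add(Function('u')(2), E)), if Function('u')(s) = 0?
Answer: Rational(-40, 3) ≈ -13.333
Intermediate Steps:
E = -4 (E = Add(-1, -3) = -4)
Function('I')(f) = Add(2, Mul(Rational(1, 3), Pow(f, 2))) (Function('I')(f) = Add(2, Mul(Rational(1, 3), Add(Pow(f, 2), Mul(-1, Mul(Mul(-4, 0), Pow(f, 2)))))) = Add(2, Mul(Rational(1, 3), Add(Pow(f, 2), Mul(-1, Mul(0, Pow(f, 2)))))) = Add(2, Mul(Rational(1, 3), Add(Pow(f, 2), Mul(-1, 0)))) = Add(2, Mul(Rational(1, 3), Add(Pow(f, 2), 0))) = Add(2, Mul(Rational(1, 3), Pow(f, 2))))
Mul(Function('I')(-2), Add(Function('u')(2), E)) = Mul(Add(2, Mul(Rational(1, 3), Pow(-2, 2))), Add(0, -4)) = Mul(Add(2, Mul(Rational(1, 3), 4)), -4) = Mul(Add(2, Rational(4, 3)), -4) = Mul(Rational(10, 3), -4) = Rational(-40, 3)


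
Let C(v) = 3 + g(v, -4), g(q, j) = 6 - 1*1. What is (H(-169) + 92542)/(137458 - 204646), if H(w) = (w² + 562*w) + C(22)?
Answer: -8711/22396 ≈ -0.38895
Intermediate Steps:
g(q, j) = 5 (g(q, j) = 6 - 1 = 5)
C(v) = 8 (C(v) = 3 + 5 = 8)
H(w) = 8 + w² + 562*w (H(w) = (w² + 562*w) + 8 = 8 + w² + 562*w)
(H(-169) + 92542)/(137458 - 204646) = ((8 + (-169)² + 562*(-169)) + 92542)/(137458 - 204646) = ((8 + 28561 - 94978) + 92542)/(-67188) = (-66409 + 92542)*(-1/67188) = 26133*(-1/67188) = -8711/22396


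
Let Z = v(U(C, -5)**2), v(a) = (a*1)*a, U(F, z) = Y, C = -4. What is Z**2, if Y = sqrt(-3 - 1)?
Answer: 256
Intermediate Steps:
Y = 2*I (Y = sqrt(-4) = 2*I ≈ 2.0*I)
U(F, z) = 2*I
v(a) = a**2 (v(a) = a*a = a**2)
Z = 16 (Z = ((2*I)**2)**2 = (-4)**2 = 16)
Z**2 = 16**2 = 256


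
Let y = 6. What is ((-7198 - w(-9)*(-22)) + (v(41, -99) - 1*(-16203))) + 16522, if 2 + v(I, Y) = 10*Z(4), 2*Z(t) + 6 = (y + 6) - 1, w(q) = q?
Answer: 25352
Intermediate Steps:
Z(t) = 5/2 (Z(t) = -3 + ((6 + 6) - 1)/2 = -3 + (12 - 1)/2 = -3 + (1/2)*11 = -3 + 11/2 = 5/2)
v(I, Y) = 23 (v(I, Y) = -2 + 10*(5/2) = -2 + 25 = 23)
((-7198 - w(-9)*(-22)) + (v(41, -99) - 1*(-16203))) + 16522 = ((-7198 - (-9)*(-22)) + (23 - 1*(-16203))) + 16522 = ((-7198 - 1*198) + (23 + 16203)) + 16522 = ((-7198 - 198) + 16226) + 16522 = (-7396 + 16226) + 16522 = 8830 + 16522 = 25352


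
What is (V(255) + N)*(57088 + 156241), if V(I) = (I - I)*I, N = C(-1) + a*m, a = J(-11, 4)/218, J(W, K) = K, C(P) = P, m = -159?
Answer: -91091483/109 ≈ -8.3570e+5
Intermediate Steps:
a = 2/109 (a = 4/218 = 4*(1/218) = 2/109 ≈ 0.018349)
N = -427/109 (N = -1 + (2/109)*(-159) = -1 - 318/109 = -427/109 ≈ -3.9174)
V(I) = 0 (V(I) = 0*I = 0)
(V(255) + N)*(57088 + 156241) = (0 - 427/109)*(57088 + 156241) = -427/109*213329 = -91091483/109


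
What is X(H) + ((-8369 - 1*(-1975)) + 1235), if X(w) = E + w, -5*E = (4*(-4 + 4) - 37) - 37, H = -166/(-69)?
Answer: -1773919/345 ≈ -5141.8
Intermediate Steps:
H = 166/69 (H = -166*(-1/69) = 166/69 ≈ 2.4058)
E = 74/5 (E = -((4*(-4 + 4) - 37) - 37)/5 = -((4*0 - 37) - 37)/5 = -((0 - 37) - 37)/5 = -(-37 - 37)/5 = -1/5*(-74) = 74/5 ≈ 14.800)
X(w) = 74/5 + w
X(H) + ((-8369 - 1*(-1975)) + 1235) = (74/5 + 166/69) + ((-8369 - 1*(-1975)) + 1235) = 5936/345 + ((-8369 + 1975) + 1235) = 5936/345 + (-6394 + 1235) = 5936/345 - 5159 = -1773919/345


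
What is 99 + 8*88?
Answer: 803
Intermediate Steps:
99 + 8*88 = 99 + 704 = 803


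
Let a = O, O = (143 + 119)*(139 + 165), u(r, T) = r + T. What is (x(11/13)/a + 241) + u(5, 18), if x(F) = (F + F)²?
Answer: 888393913/3365128 ≈ 264.00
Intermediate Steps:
u(r, T) = T + r
x(F) = 4*F² (x(F) = (2*F)² = 4*F²)
O = 79648 (O = 262*304 = 79648)
a = 79648
(x(11/13)/a + 241) + u(5, 18) = ((4*(11/13)²)/79648 + 241) + (18 + 5) = ((4*(11*(1/13))²)*(1/79648) + 241) + 23 = ((4*(11/13)²)*(1/79648) + 241) + 23 = ((4*(121/169))*(1/79648) + 241) + 23 = ((484/169)*(1/79648) + 241) + 23 = (121/3365128 + 241) + 23 = 810995969/3365128 + 23 = 888393913/3365128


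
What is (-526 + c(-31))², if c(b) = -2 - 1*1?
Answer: 279841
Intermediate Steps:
c(b) = -3 (c(b) = -2 - 1 = -3)
(-526 + c(-31))² = (-526 - 3)² = (-529)² = 279841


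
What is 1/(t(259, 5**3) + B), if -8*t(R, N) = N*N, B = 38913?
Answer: 8/295679 ≈ 2.7056e-5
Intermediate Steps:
t(R, N) = -N**2/8 (t(R, N) = -N*N/8 = -N**2/8)
1/(t(259, 5**3) + B) = 1/(-(5**3)**2/8 + 38913) = 1/(-1/8*125**2 + 38913) = 1/(-1/8*15625 + 38913) = 1/(-15625/8 + 38913) = 1/(295679/8) = 8/295679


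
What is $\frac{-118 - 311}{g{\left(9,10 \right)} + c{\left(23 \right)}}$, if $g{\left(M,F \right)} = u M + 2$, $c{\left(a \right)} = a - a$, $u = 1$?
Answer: $-39$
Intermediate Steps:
$c{\left(a \right)} = 0$
$g{\left(M,F \right)} = 2 + M$ ($g{\left(M,F \right)} = 1 M + 2 = M + 2 = 2 + M$)
$\frac{-118 - 311}{g{\left(9,10 \right)} + c{\left(23 \right)}} = \frac{-118 - 311}{\left(2 + 9\right) + 0} = - \frac{429}{11 + 0} = - \frac{429}{11} = \left(-429\right) \frac{1}{11} = -39$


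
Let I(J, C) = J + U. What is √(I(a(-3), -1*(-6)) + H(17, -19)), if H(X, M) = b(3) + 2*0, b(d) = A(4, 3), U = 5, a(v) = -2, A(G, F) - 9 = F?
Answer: √15 ≈ 3.8730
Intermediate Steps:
A(G, F) = 9 + F
b(d) = 12 (b(d) = 9 + 3 = 12)
H(X, M) = 12 (H(X, M) = 12 + 2*0 = 12 + 0 = 12)
I(J, C) = 5 + J (I(J, C) = J + 5 = 5 + J)
√(I(a(-3), -1*(-6)) + H(17, -19)) = √((5 - 2) + 12) = √(3 + 12) = √15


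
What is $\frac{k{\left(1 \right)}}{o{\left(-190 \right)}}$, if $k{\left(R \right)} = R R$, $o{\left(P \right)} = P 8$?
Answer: $- \frac{1}{1520} \approx -0.00065789$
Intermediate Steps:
$o{\left(P \right)} = 8 P$
$k{\left(R \right)} = R^{2}$
$\frac{k{\left(1 \right)}}{o{\left(-190 \right)}} = \frac{1^{2}}{8 \left(-190\right)} = 1 \frac{1}{-1520} = 1 \left(- \frac{1}{1520}\right) = - \frac{1}{1520}$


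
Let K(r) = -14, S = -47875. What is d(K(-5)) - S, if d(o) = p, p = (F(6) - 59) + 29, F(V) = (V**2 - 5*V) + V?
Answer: 47857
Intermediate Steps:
F(V) = V**2 - 4*V
p = -18 (p = (6*(-4 + 6) - 59) + 29 = (6*2 - 59) + 29 = (12 - 59) + 29 = -47 + 29 = -18)
d(o) = -18
d(K(-5)) - S = -18 - 1*(-47875) = -18 + 47875 = 47857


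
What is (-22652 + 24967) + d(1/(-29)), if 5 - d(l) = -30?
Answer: 2350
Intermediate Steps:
d(l) = 35 (d(l) = 5 - 1*(-30) = 5 + 30 = 35)
(-22652 + 24967) + d(1/(-29)) = (-22652 + 24967) + 35 = 2315 + 35 = 2350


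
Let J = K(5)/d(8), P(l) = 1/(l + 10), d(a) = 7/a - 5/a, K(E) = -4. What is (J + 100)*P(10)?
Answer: 21/5 ≈ 4.2000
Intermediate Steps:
d(a) = 2/a
P(l) = 1/(10 + l)
J = -16 (J = -4/(2/8) = -4/(2*(⅛)) = -4/¼ = -4*4 = -16)
(J + 100)*P(10) = (-16 + 100)/(10 + 10) = 84/20 = 84*(1/20) = 21/5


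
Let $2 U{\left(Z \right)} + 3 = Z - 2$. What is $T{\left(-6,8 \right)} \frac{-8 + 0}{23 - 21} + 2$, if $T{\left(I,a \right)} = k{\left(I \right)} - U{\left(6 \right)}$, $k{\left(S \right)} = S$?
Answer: $28$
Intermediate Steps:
$U{\left(Z \right)} = - \frac{5}{2} + \frac{Z}{2}$ ($U{\left(Z \right)} = - \frac{3}{2} + \frac{Z - 2}{2} = - \frac{3}{2} + \frac{-2 + Z}{2} = - \frac{3}{2} + \left(-1 + \frac{Z}{2}\right) = - \frac{5}{2} + \frac{Z}{2}$)
$T{\left(I,a \right)} = - \frac{1}{2} + I$ ($T{\left(I,a \right)} = I - \left(- \frac{5}{2} + \frac{1}{2} \cdot 6\right) = I - \left(- \frac{5}{2} + 3\right) = I - \frac{1}{2} = - \frac{1}{2} + I$)
$T{\left(-6,8 \right)} \frac{-8 + 0}{23 - 21} + 2 = \left(- \frac{1}{2} - 6\right) \frac{-8 + 0}{23 - 21} + 2 = - \frac{13 \left(- \frac{8}{2}\right)}{2} + 2 = - \frac{13 \left(\left(-8\right) \frac{1}{2}\right)}{2} + 2 = \left(- \frac{13}{2}\right) \left(-4\right) + 2 = 26 + 2 = 28$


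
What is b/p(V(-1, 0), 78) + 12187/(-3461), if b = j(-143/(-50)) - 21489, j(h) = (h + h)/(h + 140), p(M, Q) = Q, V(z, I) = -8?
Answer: -41387573023/148331538 ≈ -279.02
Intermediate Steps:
j(h) = 2*h/(140 + h) (j(h) = (2*h)/(140 + h) = 2*h/(140 + h))
b = -153495641/7143 (b = 2*(-143/(-50))/(140 - 143/(-50)) - 21489 = 2*(-143*(-1/50))/(140 - 143*(-1/50)) - 21489 = 2*(143/50)/(140 + 143/50) - 21489 = 2*(143/50)/(7143/50) - 21489 = 2*(143/50)*(50/7143) - 21489 = 286/7143 - 21489 = -153495641/7143 ≈ -21489.)
b/p(V(-1, 0), 78) + 12187/(-3461) = -153495641/7143/78 + 12187/(-3461) = -153495641/7143*1/78 + 12187*(-1/3461) = -11807357/42858 - 12187/3461 = -41387573023/148331538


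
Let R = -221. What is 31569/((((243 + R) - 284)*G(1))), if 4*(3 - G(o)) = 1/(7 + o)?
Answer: -505104/12445 ≈ -40.587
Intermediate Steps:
G(o) = 3 - 1/(4*(7 + o))
31569/((((243 + R) - 284)*G(1))) = 31569/((((243 - 221) - 284)*((83 + 12*1)/(4*(7 + 1))))) = 31569/(((22 - 284)*((1/4)*(83 + 12)/8))) = 31569/((-131*95/(2*8))) = 31569/((-262*95/32)) = 31569/(-12445/16) = 31569*(-16/12445) = -505104/12445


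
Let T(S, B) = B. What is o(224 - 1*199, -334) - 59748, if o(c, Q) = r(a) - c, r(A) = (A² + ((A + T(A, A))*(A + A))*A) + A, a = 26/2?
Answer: -50803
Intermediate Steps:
a = 13 (a = 26*(½) = 13)
r(A) = A + A² + 4*A³ (r(A) = (A² + ((A + A)*(A + A))*A) + A = (A² + ((2*A)*(2*A))*A) + A = (A² + (4*A²)*A) + A = (A² + 4*A³) + A = A + A² + 4*A³)
o(c, Q) = 8970 - c (o(c, Q) = 13*(1 + 13 + 4*13²) - c = 13*(1 + 13 + 4*169) - c = 13*(1 + 13 + 676) - c = 13*690 - c = 8970 - c)
o(224 - 1*199, -334) - 59748 = (8970 - (224 - 1*199)) - 59748 = (8970 - (224 - 199)) - 59748 = (8970 - 1*25) - 59748 = (8970 - 25) - 59748 = 8945 - 59748 = -50803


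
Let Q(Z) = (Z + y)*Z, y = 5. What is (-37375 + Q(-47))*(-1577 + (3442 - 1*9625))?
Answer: 274711760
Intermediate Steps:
Q(Z) = Z*(5 + Z) (Q(Z) = (Z + 5)*Z = (5 + Z)*Z = Z*(5 + Z))
(-37375 + Q(-47))*(-1577 + (3442 - 1*9625)) = (-37375 - 47*(5 - 47))*(-1577 + (3442 - 1*9625)) = (-37375 - 47*(-42))*(-1577 + (3442 - 9625)) = (-37375 + 1974)*(-1577 - 6183) = -35401*(-7760) = 274711760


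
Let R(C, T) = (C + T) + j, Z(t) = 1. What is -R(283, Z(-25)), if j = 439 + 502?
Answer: -1225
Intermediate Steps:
j = 941
R(C, T) = 941 + C + T (R(C, T) = (C + T) + 941 = 941 + C + T)
-R(283, Z(-25)) = -(941 + 283 + 1) = -1*1225 = -1225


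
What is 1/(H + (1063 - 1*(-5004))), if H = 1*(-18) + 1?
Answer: 1/6050 ≈ 0.00016529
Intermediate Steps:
H = -17 (H = -18 + 1 = -17)
1/(H + (1063 - 1*(-5004))) = 1/(-17 + (1063 - 1*(-5004))) = 1/(-17 + (1063 + 5004)) = 1/(-17 + 6067) = 1/6050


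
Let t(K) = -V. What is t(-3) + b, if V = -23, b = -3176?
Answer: -3153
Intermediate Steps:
t(K) = 23 (t(K) = -1*(-23) = 23)
t(-3) + b = 23 - 3176 = -3153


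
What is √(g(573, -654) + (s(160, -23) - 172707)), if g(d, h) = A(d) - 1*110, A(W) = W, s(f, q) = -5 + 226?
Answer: I*√172023 ≈ 414.76*I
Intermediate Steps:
s(f, q) = 221
g(d, h) = -110 + d (g(d, h) = d - 1*110 = d - 110 = -110 + d)
√(g(573, -654) + (s(160, -23) - 172707)) = √((-110 + 573) + (221 - 172707)) = √(463 - 172486) = √(-172023) = I*√172023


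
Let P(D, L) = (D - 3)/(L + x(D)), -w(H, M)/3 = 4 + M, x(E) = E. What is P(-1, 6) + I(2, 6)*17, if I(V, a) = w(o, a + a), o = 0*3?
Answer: -4084/5 ≈ -816.80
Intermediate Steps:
o = 0
w(H, M) = -12 - 3*M (w(H, M) = -3*(4 + M) = -12 - 3*M)
I(V, a) = -12 - 6*a (I(V, a) = -12 - 3*(a + a) = -12 - 6*a)
P(D, L) = (-3 + D)/(D + L) (P(D, L) = (D - 3)/(L + D) = (-3 + D)/(D + L))
P(-1, 6) + I(2, 6)*17 = (-3 - 1)/(-1 + 6) + (-12 - 6*6)*17 = -4/5 + (-12 - 36)*17 = (⅕)*(-4) - 48*17 = -⅘ - 816 = -4084/5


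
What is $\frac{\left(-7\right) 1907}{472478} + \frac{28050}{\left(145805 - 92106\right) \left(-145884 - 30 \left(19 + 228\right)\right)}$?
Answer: $- \frac{18316446154749}{648218909320978} \approx -0.028257$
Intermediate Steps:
$\frac{\left(-7\right) 1907}{472478} + \frac{28050}{\left(145805 - 92106\right) \left(-145884 - 30 \left(19 + 228\right)\right)} = \left(-13349\right) \frac{1}{472478} + \frac{28050}{53699 \left(-145884 - 7410\right)} = - \frac{13349}{472478} + \frac{28050}{53699 \left(-145884 - 7410\right)} = - \frac{13349}{472478} + \frac{28050}{53699 \left(-153294\right)} = - \frac{13349}{472478} + \frac{28050}{-8231734506} = - \frac{13349}{472478} + 28050 \left(- \frac{1}{8231734506}\right) = - \frac{13349}{472478} - \frac{4675}{1371955751} = - \frac{18316446154749}{648218909320978}$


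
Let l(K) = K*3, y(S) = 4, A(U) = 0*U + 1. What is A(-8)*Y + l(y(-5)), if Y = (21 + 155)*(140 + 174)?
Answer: 55276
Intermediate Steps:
A(U) = 1 (A(U) = 0 + 1 = 1)
l(K) = 3*K
Y = 55264 (Y = 176*314 = 55264)
A(-8)*Y + l(y(-5)) = 1*55264 + 3*4 = 55264 + 12 = 55276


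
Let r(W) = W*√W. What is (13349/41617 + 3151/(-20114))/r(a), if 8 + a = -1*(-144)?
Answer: 137366619*√34/7741355957824 ≈ 0.00010347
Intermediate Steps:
a = 136 (a = -8 - 1*(-144) = -8 + 144 = 136)
r(W) = W^(3/2)
(13349/41617 + 3151/(-20114))/r(a) = (13349/41617 + 3151/(-20114))/(136^(3/2)) = (13349*(1/41617) + 3151*(-1/20114))/((272*√34)) = (13349/41617 - 3151/20114)*(√34/9248) = 137366619*(√34/9248)/837084338 = 137366619*√34/7741355957824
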